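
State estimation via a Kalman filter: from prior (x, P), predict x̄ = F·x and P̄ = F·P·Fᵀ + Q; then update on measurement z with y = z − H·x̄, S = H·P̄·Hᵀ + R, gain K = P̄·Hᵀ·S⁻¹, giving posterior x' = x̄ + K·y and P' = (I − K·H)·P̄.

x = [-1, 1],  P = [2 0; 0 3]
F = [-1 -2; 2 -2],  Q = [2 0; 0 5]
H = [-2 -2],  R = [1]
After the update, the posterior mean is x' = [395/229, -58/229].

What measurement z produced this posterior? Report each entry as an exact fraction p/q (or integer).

z = [-3]

x̄ = F·x = [-1, -4]
P̄ = F·P·Fᵀ + Q = [16 8; 8 25]
S = H·P̄·Hᵀ + R = [229]
K = P̄·Hᵀ·S⁻¹ = [-48/229; -66/229]
x' − x̄ = [624/229, 858/229] = K·y
y = (KᵀK)⁻¹·Kᵀ·(x' − x̄) = [-13]
z = y + H·x̄ = [-13] + [10] = [-3]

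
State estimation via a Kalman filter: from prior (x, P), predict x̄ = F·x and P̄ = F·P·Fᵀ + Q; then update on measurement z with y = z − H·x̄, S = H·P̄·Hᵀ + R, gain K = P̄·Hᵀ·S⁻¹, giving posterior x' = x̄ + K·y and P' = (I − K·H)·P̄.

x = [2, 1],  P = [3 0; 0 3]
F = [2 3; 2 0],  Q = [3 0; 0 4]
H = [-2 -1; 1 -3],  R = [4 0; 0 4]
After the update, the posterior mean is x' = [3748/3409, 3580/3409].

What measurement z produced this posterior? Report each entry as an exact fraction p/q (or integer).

z = [-3, -2]

x̄ = F·x = [7, 4]
P̄ = F·P·Fᵀ + Q = [42 12; 12 16]
S = H·P̄·Hᵀ + R = [236 24; 24 118]
K = P̄·Hᵀ·S⁻¹ = [-1434/3409 465/3409; -482/3409 -942/3409]
x' − x̄ = [-20115/3409, -10056/3409] = K·y
y = (KᵀK)⁻¹·Kᵀ·(x' − x̄) = [15, 3]
z = y + H·x̄ = [15, 3] + [-18, -5] = [-3, -2]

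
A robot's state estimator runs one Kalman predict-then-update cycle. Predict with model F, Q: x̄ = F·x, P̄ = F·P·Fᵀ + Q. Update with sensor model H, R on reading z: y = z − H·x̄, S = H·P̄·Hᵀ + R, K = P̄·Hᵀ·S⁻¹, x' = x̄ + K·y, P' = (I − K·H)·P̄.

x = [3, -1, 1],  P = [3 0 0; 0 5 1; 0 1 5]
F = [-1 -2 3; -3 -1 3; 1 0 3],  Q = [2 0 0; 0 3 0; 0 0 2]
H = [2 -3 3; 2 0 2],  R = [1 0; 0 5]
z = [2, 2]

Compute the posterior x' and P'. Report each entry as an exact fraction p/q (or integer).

x' = [310753/249579, -40556/249579, -74579/249579]
P' = [1400545/249579 -264296/249579 -1206545/249579; -264296/249579 356305/249579 508006/249579; -1206545/249579 508006/249579 1321225/249579]

x̄ = F·x = [2, -5, 6]
P̄ = F·P·Fᵀ + Q = [58 55 36; 55 74 33; 36 33 50]
y = z − H·x̄ = [-35, -14]
S = H·P̄·Hᵀ + R = [527 364; 364 725]
K = P̄·Hᵀ·S⁻¹ = [-25657/249579 77600/249579; -73489/249579 97484/249579; 26567/249579 45872/249579]
x' = x̄ + K·y = [310753/249579, -40556/249579, -74579/249579]
P' = (I − K·H)·P̄ = [1400545/249579 -264296/249579 -1206545/249579; -264296/249579 356305/249579 508006/249579; -1206545/249579 508006/249579 1321225/249579]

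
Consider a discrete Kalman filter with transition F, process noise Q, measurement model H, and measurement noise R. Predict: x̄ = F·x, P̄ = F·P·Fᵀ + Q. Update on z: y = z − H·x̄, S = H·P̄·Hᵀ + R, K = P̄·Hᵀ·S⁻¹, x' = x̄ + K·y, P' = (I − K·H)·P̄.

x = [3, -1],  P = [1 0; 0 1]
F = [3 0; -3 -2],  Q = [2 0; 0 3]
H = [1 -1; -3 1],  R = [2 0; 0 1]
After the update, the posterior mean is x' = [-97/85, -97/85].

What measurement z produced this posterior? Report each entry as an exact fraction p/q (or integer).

z = [2, 3]

x̄ = F·x = [9, -7]
P̄ = F·P·Fᵀ + Q = [11 -9; -9 16]
S = H·P̄·Hᵀ + R = [47 -85; -85 170]
K = P̄·Hᵀ·S⁻¹ = [-2/9 -274/765; -7/9 -104/765]
x' − x̄ = [-862/85, 498/85] = K·y
y = (KᵀK)⁻¹·Kᵀ·(x' − x̄) = [-14, 37]
z = y + H·x̄ = [-14, 37] + [16, -34] = [2, 3]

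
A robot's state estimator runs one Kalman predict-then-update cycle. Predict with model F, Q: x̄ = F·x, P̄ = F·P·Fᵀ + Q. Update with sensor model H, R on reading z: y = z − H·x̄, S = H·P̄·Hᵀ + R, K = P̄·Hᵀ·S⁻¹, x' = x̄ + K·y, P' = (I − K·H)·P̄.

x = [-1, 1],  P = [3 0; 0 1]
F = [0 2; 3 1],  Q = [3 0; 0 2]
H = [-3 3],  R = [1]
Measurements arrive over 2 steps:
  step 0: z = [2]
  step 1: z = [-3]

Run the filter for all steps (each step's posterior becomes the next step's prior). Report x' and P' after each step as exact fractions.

step 0: x' = [193/149, 290/149], P' = [1861/298 928/149; 928/149 942/149]
step 1: x' = [144728/81181, 64423/81181], P' = [1030677/81181 1037151/81181; 1037151/81181 1052612/81181]

step 0: x̄ = F·x = [2, -2]
step 0: P̄ = F·P·Fᵀ + Q = [7 2; 2 30]
step 0: y = z − H·x̄ = [14]
step 0: S = H·P̄·Hᵀ + R = [298]
step 0: K = P̄·Hᵀ·S⁻¹ = [-15/298; 42/149]
step 0: x' = x̄ + K·y = [193/149, 290/149]
step 0: P' = (I − K·H)·P̄ = [1861/298 928/149; 928/149 942/149]
step 1: x̄ = F·x = [580/149, 869/149]
step 1: P̄ = F·P·Fᵀ + Q = [4215/149 7452/149; 7452/149 30365/298]
step 1: y = z − H·x̄ = [-1314/149]
step 1: S = H·P̄·Hᵀ + R = [81181/298]
step 1: K = P̄·Hᵀ·S⁻¹ = [19422/81181; 46383/81181]
step 1: x' = x̄ + K·y = [144728/81181, 64423/81181]
step 1: P' = (I − K·H)·P̄ = [1030677/81181 1037151/81181; 1037151/81181 1052612/81181]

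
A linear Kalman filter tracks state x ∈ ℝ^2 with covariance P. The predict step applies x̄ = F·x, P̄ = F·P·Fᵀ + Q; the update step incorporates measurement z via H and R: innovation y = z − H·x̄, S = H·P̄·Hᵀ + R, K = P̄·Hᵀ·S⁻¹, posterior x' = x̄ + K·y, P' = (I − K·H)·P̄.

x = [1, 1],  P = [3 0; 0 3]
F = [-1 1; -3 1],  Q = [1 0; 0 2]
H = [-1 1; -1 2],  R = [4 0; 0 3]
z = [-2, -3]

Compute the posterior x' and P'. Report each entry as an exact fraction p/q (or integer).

x' = [148/485, -682/485]
P' = [1604/485 1024/485; 1024/485 944/485]

x̄ = F·x = [0, -2]
P̄ = F·P·Fᵀ + Q = [7 12; 12 32]
y = z − H·x̄ = [0, 1]
S = H·P̄·Hᵀ + R = [19 35; 35 90]
K = P̄·Hᵀ·S⁻¹ = [-29/97 148/485; -4/97 288/485]
x' = x̄ + K·y = [148/485, -682/485]
P' = (I − K·H)·P̄ = [1604/485 1024/485; 1024/485 944/485]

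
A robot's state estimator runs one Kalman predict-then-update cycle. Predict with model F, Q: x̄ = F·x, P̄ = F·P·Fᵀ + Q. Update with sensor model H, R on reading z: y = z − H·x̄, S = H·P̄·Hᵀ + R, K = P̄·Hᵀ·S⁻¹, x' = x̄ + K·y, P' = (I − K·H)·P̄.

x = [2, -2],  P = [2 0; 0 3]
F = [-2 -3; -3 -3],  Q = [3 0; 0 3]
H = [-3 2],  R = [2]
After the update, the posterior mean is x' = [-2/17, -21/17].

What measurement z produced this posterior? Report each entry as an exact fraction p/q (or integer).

z = [-2]

x̄ = F·x = [2, 0]
P̄ = F·P·Fᵀ + Q = [38 39; 39 48]
S = H·P̄·Hᵀ + R = [68]
K = P̄·Hᵀ·S⁻¹ = [-9/17; -21/68]
x' − x̄ = [-36/17, -21/17] = K·y
y = (KᵀK)⁻¹·Kᵀ·(x' − x̄) = [4]
z = y + H·x̄ = [4] + [-6] = [-2]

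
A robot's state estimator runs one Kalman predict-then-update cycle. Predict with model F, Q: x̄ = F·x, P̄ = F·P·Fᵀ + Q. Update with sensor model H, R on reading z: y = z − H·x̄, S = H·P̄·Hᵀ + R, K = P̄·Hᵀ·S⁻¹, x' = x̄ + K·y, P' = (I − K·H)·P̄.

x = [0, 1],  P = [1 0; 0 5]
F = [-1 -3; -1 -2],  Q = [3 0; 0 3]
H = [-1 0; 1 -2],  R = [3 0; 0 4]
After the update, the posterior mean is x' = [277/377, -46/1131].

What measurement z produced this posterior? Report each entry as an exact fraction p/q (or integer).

z = [-1, 1]

x̄ = F·x = [-3, -2]
P̄ = F·P·Fᵀ + Q = [49 31; 31 24]
S = H·P̄·Hᵀ + R = [52 13; 13 25]
K = P̄·Hᵀ·S⁻¹ = [-352/377 -1/29; -554/1131 -37/87]
x' − x̄ = [1408/377, 2216/1131] = K·y
y = (KᵀK)⁻¹·Kᵀ·(x' − x̄) = [-4, 0]
z = y + H·x̄ = [-4, 0] + [3, 1] = [-1, 1]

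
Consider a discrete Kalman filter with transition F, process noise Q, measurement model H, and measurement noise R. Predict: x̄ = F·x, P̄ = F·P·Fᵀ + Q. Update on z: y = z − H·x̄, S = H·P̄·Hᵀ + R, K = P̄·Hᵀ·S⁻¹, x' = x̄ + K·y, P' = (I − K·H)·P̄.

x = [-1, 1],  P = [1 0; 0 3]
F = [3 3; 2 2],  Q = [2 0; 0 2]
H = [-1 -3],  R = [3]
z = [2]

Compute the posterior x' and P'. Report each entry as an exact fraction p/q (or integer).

x̄ = F·x = [0, 0]
P̄ = F·P·Fᵀ + Q = [38 24; 24 18]
y = z − H·x̄ = [2]
S = H·P̄·Hᵀ + R = [347]
K = P̄·Hᵀ·S⁻¹ = [-110/347; -78/347]
x' = x̄ + K·y = [-220/347, -156/347]
P' = (I − K·H)·P̄ = [1086/347 -252/347; -252/347 162/347]

x' = [-220/347, -156/347]
P' = [1086/347 -252/347; -252/347 162/347]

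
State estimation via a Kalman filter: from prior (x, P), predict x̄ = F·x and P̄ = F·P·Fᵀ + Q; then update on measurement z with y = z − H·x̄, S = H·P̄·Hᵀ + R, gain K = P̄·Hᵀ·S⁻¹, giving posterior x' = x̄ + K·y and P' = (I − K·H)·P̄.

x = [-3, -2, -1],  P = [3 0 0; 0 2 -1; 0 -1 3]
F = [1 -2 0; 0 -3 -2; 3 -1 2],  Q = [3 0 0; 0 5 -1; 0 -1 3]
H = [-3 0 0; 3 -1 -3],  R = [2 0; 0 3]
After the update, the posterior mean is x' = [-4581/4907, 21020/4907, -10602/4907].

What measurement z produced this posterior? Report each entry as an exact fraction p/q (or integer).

z = [3, -1]

x̄ = F·x = [1, 8, -9]
P̄ = F·P·Fᵀ + Q = [14 8 17; 8 23 -3; 17 -3 48]
S = H·P̄·Hᵀ + R = [128 51; 51 212]
K = P̄·Hᵀ·S⁻¹ = [-8037/24535 -34/24535; -5598/24535 2504/24535; -6222/24535 -8919/24535]
x' − x̄ = [-9488/4907, -18236/4907, 33561/4907] = K·y
y = (KᵀK)⁻¹·Kᵀ·(x' − x̄) = [6, -23]
z = y + H·x̄ = [6, -23] + [-3, 22] = [3, -1]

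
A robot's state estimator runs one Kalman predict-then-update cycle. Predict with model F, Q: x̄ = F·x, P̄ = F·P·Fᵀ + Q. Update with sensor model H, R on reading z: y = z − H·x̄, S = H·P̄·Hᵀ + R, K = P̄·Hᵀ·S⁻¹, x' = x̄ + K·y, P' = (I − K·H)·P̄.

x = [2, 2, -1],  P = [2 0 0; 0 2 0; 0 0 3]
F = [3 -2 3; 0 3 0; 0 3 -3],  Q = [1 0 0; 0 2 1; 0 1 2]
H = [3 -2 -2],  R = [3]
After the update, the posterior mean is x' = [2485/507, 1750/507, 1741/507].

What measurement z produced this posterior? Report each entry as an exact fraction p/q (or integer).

z = [1]

x̄ = F·x = [-1, 6, 9]
P̄ = F·P·Fᵀ + Q = [54 -12 -39; -12 20 19; -39 19 47]
S = H·P̄·Hᵀ + R = [1521]
K = P̄·Hᵀ·S⁻¹ = [88/507; -38/507; -83/507]
x' − x̄ = [2992/507, -1292/507, -2822/507] = K·y
y = (KᵀK)⁻¹·Kᵀ·(x' − x̄) = [34]
z = y + H·x̄ = [34] + [-33] = [1]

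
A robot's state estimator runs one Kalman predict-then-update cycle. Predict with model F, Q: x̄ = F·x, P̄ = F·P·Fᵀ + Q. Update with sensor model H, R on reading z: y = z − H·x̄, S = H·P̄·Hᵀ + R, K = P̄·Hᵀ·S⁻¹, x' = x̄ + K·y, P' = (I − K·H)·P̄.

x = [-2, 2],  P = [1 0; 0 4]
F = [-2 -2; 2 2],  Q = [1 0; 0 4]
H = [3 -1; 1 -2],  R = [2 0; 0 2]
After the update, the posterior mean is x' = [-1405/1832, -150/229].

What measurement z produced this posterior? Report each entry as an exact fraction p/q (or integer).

z = [-2, 1]

x̄ = F·x = [0, 0]
P̄ = F·P·Fᵀ + Q = [21 -20; -20 24]
S = H·P̄·Hᵀ + R = [335 251; 251 199]
K = P̄·Hᵀ·S⁻¹ = [603/1832 -199/1832; 22/229 -106/229]
x' − x̄ = [-1405/1832, -150/229] = K·y
y = (KᵀK)⁻¹·Kᵀ·(x' − x̄) = [-2, 1]
z = y + H·x̄ = [-2, 1] + [0, 0] = [-2, 1]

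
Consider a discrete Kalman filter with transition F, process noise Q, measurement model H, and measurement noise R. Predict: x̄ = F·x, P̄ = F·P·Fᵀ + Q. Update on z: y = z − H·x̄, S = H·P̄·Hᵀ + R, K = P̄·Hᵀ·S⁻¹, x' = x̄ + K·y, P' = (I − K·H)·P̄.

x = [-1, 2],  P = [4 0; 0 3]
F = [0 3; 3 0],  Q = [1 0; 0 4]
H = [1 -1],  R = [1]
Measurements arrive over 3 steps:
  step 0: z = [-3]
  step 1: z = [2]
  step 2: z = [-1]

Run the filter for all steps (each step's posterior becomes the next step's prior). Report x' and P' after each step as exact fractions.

step 0: x' = [26/23, 91/23], P' = [1148/69 1120/69; 1120/69 1160/69]
step 1: x' = [3133/342, 1150/171], P' = [51199/342 25528/171; 25528/171 25616/171]
step 2: x' = [37157/1641, 39517/1641], P' = [736813/547 736599/547; 736599/547 736894/547]

step 0: x̄ = F·x = [6, -3]
step 0: P̄ = F·P·Fᵀ + Q = [28 0; 0 40]
step 0: y = z − H·x̄ = [-12]
step 0: S = H·P̄·Hᵀ + R = [69]
step 0: K = P̄·Hᵀ·S⁻¹ = [28/69; -40/69]
step 0: x' = x̄ + K·y = [26/23, 91/23]
step 0: P' = (I − K·H)·P̄ = [1148/69 1120/69; 1120/69 1160/69]
step 1: x̄ = F·x = [273/23, 78/23]
step 1: P̄ = F·P·Fᵀ + Q = [3503/23 3360/23; 3360/23 3536/23]
step 1: y = z − H·x̄ = [-149/23]
step 1: S = H·P̄·Hᵀ + R = [342/23]
step 1: K = P̄·Hᵀ·S⁻¹ = [143/342; -88/171]
step 1: x' = x̄ + K·y = [3133/342, 1150/171]
step 1: P' = (I − K·H)·P̄ = [51199/342 25528/171; 25528/171 25616/171]
step 2: x̄ = F·x = [1150/57, 3133/114]
step 2: P̄ = F·P·Fᵀ + Q = [25635/19 25528/19; 25528/19 51351/38]
step 2: y = z − H·x̄ = [719/114]
step 2: S = H·P̄·Hᵀ + R = [547/38]
step 2: K = P̄·Hᵀ·S⁻¹ = [214/547; -295/547]
step 2: x' = x̄ + K·y = [37157/1641, 39517/1641]
step 2: P' = (I − K·H)·P̄ = [736813/547 736599/547; 736599/547 736894/547]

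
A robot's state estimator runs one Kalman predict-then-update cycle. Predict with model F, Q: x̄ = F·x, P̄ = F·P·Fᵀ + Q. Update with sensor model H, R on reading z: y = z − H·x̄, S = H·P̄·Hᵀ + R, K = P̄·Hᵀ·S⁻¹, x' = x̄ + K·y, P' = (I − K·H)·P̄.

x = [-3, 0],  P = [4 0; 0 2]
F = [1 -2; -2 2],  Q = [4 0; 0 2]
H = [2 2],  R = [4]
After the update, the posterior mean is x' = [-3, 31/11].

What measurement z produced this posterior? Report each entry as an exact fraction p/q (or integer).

x̄ = F·x = [-3, 6]
P̄ = F·P·Fᵀ + Q = [16 -16; -16 26]
S = H·P̄·Hᵀ + R = [44]
K = P̄·Hᵀ·S⁻¹ = [0; 5/11]
x' − x̄ = [0, -35/11] = K·y
y = (KᵀK)⁻¹·Kᵀ·(x' − x̄) = [-7]
z = y + H·x̄ = [-7] + [6] = [-1]

z = [-1]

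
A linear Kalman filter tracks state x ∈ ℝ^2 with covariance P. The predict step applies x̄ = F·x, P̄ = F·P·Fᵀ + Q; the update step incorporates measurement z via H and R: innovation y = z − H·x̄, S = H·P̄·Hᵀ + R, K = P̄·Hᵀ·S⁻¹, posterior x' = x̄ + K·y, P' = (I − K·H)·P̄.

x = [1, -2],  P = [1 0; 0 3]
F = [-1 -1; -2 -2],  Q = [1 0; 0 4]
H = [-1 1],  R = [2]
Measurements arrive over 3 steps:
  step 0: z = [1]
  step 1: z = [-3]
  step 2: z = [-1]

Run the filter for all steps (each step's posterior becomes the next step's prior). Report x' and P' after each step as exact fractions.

step 0: x̄ = F·x = [1, 2]
step 0: P̄ = F·P·Fᵀ + Q = [5 8; 8 20]
step 0: y = z − H·x̄ = [0]
step 0: S = H·P̄·Hᵀ + R = [11]
step 0: K = P̄·Hᵀ·S⁻¹ = [3/11; 12/11]
step 0: x' = x̄ + K·y = [1, 2]
step 0: P' = (I − K·H)·P̄ = [46/11 52/11; 52/11 76/11]
step 1: x̄ = F·x = [-3, -6]
step 1: P̄ = F·P·Fᵀ + Q = [237/11 452/11; 452/11 948/11]
step 1: y = z − H·x̄ = [0]
step 1: S = H·P̄·Hᵀ + R = [303/11]
step 1: K = P̄·Hᵀ·S⁻¹ = [215/303; 496/303]
step 1: x' = x̄ + K·y = [-3, -6]
step 1: P' = (I − K·H)·P̄ = [2326/303 2756/303; 2756/303 3748/303]
step 2: x̄ = F·x = [9, 18]
step 2: P̄ = F·P·Fᵀ + Q = [3963/101 7724/101; 7724/101 15852/101]
step 2: y = z − H·x̄ = [-10]
step 2: S = H·P̄·Hᵀ + R = [4569/101]
step 2: K = P̄·Hᵀ·S⁻¹ = [3761/4569; 8128/4569]
step 2: x' = x̄ + K·y = [3511/4569, 962/4569]
step 2: P' = (I − K·H)·P̄ = [39226/4569 46748/4569; 46748/4569 63004/4569]

step 0: x' = [1, 2], P' = [46/11 52/11; 52/11 76/11]
step 1: x' = [-3, -6], P' = [2326/303 2756/303; 2756/303 3748/303]
step 2: x' = [3511/4569, 962/4569], P' = [39226/4569 46748/4569; 46748/4569 63004/4569]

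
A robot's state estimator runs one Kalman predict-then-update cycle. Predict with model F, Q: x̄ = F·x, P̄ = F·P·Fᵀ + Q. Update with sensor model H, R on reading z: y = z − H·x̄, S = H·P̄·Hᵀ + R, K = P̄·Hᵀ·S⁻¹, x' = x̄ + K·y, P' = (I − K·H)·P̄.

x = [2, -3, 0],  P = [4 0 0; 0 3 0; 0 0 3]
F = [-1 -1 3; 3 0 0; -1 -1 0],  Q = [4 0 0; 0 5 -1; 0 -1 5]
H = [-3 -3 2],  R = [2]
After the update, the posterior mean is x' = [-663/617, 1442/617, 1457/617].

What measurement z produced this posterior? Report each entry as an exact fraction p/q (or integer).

z = [1]

x̄ = F·x = [1, 6, 1]
P̄ = F·P·Fᵀ + Q = [38 -12 7; -12 41 -13; 7 -13 12]
S = H·P̄·Hᵀ + R = [617]
K = P̄·Hᵀ·S⁻¹ = [-64/617; -113/617; 42/617]
x' − x̄ = [-1280/617, -2260/617, 840/617] = K·y
y = (KᵀK)⁻¹·Kᵀ·(x' − x̄) = [20]
z = y + H·x̄ = [20] + [-19] = [1]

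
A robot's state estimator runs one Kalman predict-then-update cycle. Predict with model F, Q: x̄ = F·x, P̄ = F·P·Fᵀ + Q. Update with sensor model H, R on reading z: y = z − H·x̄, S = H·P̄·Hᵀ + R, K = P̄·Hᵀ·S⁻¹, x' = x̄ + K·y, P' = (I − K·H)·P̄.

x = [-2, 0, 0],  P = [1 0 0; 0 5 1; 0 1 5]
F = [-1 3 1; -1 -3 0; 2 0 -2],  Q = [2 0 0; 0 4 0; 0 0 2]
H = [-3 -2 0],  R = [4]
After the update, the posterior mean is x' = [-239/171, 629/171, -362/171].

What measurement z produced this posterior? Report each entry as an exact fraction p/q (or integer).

x̄ = F·x = [2, 2, -4]
P̄ = F·P·Fᵀ + Q = [59 -47 -18; -47 50 4; -18 4 26]
S = H·P̄·Hᵀ + R = [171]
K = P̄·Hᵀ·S⁻¹ = [-83/171; 41/171; 46/171]
x' − x̄ = [-581/171, 287/171, 322/171] = K·y
y = (KᵀK)⁻¹·Kᵀ·(x' − x̄) = [7]
z = y + H·x̄ = [7] + [-10] = [-3]

z = [-3]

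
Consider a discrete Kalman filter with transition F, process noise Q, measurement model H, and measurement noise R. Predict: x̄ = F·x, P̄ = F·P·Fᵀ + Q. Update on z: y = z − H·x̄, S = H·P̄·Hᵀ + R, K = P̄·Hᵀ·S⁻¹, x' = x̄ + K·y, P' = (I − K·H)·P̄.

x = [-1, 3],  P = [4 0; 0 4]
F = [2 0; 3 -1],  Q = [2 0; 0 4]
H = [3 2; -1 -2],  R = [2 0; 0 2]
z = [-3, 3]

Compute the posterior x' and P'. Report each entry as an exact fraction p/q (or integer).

x' = [10/63, -2234/1323]
P' = [2/3 -40/63; -40/63 1124/1323]

x̄ = F·x = [-2, -6]
P̄ = F·P·Fᵀ + Q = [18 24; 24 44]
y = z − H·x̄ = [15, -11]
S = H·P̄·Hᵀ + R = [628 -422; -422 292]
K = P̄·Hᵀ·S⁻¹ = [23/63 19/63; -136/1323 -704/1323]
x' = x̄ + K·y = [10/63, -2234/1323]
P' = (I − K·H)·P̄ = [2/3 -40/63; -40/63 1124/1323]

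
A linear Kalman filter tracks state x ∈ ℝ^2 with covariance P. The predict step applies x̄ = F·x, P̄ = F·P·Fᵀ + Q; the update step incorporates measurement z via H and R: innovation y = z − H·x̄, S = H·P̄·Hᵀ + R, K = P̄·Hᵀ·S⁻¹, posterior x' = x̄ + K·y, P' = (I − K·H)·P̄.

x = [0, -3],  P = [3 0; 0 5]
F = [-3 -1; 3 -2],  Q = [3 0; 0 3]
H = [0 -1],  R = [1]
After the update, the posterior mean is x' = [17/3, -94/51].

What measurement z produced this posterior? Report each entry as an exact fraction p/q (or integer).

x̄ = F·x = [3, 6]
P̄ = F·P·Fᵀ + Q = [35 -17; -17 50]
S = H·P̄·Hᵀ + R = [51]
K = P̄·Hᵀ·S⁻¹ = [1/3; -50/51]
x' − x̄ = [8/3, -400/51] = K·y
y = (KᵀK)⁻¹·Kᵀ·(x' − x̄) = [8]
z = y + H·x̄ = [8] + [-6] = [2]

z = [2]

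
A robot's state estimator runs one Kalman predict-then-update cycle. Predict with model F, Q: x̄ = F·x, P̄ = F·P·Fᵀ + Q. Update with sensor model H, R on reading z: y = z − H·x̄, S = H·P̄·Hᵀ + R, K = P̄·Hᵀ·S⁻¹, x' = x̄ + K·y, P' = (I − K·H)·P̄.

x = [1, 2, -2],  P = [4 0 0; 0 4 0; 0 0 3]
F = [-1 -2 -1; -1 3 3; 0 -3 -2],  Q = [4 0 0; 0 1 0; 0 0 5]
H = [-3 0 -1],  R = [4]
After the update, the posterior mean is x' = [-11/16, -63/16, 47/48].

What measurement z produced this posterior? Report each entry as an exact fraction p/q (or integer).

z = [1]

x̄ = F·x = [-3, -1, -2]
P̄ = F·P·Fᵀ + Q = [27 -29 30; -29 68 -54; 30 -54 53]
S = H·P̄·Hᵀ + R = [480]
K = P̄·Hᵀ·S⁻¹ = [-37/160; 47/160; -143/480]
x' − x̄ = [37/16, -47/16, 143/48] = K·y
y = (KᵀK)⁻¹·Kᵀ·(x' − x̄) = [-10]
z = y + H·x̄ = [-10] + [11] = [1]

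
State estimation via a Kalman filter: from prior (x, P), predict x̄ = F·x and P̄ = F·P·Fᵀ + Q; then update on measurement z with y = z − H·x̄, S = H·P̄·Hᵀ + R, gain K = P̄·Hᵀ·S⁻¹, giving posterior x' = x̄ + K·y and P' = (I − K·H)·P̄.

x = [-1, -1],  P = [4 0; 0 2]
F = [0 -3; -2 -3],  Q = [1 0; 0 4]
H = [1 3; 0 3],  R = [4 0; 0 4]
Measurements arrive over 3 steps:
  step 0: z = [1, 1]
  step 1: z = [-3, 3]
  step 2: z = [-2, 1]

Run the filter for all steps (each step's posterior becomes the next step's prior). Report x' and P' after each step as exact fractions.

step 0: x' = [896/3421, 97/311], P' = [14480/3421 -204/311; -204/311 100/311]
step 1: x' = [-3816060/1457789, 409/983], P' = [3811684/1457789 -432/983; -432/983 288/983]
step 2: x' = [-40526353/21016687, 52114995/231183557], P' = [52245050/21016687 -8546850/21016687; -8546850/21016687 65806362/231183557]

step 0: x̄ = F·x = [3, 5]
step 0: P̄ = F·P·Fᵀ + Q = [19 18; 18 38]
step 0: y = z − H·x̄ = [-17, -14]
step 0: S = H·P̄·Hᵀ + R = [473 396; 396 346]
step 0: K = P̄·Hᵀ·S⁻¹ = [1937/3421 -153/311; 24/311 75/311]
step 0: x' = x̄ + K·y = [896/3421, 97/311]
step 0: P' = (I − K·H)·P̄ = [14480/3421 -204/311; -204/311 100/311]
step 1: x̄ = F·x = [-291/311, -4993/3421]
step 1: P̄ = F·P·Fᵀ + Q = [1211/311 -324/311; -324/311 54576/3421]
step 1: y = z − H·x̄ = [7917/3421, 25242/3421]
step 1: S = H·P̄·Hᵀ + R = [496805/3421 480492/3421; 480492/3421 504868/3421]
step 1: K = P̄·Hᵀ·S⁻¹ = [472429/1457789 -324/983; 108/983 216/983]
step 1: x' = x̄ + K·y = [-3816060/1457789, 409/983]
step 1: P' = (I − K·H)·P̄ = [3811684/1457789 -432/983; -432/983 288/983]
step 2: x̄ = F·x = [-1227/983, 5913/1483]
step 2: P̄ = F·P·Fᵀ + Q = [3575/983 0; 0 17532/1483]
step 2: y = z − H·x̄ = [-18533374/1457789, -16256/1483]
step 2: S = H·P̄·Hᵀ + R = [166238485/1457789 157788/1483; 157788/1483 163720/1483]
step 2: K = P̄·Hᵀ·S⁻¹ = [6651125/21016687 -12820275/42033374; 25850934/231183557 98709543/462367114]
step 2: x' = x̄ + K·y = [-40526353/21016687, 52114995/231183557]
step 2: P' = (I − K·H)·P̄ = [52245050/21016687 -8546850/21016687; -8546850/21016687 65806362/231183557]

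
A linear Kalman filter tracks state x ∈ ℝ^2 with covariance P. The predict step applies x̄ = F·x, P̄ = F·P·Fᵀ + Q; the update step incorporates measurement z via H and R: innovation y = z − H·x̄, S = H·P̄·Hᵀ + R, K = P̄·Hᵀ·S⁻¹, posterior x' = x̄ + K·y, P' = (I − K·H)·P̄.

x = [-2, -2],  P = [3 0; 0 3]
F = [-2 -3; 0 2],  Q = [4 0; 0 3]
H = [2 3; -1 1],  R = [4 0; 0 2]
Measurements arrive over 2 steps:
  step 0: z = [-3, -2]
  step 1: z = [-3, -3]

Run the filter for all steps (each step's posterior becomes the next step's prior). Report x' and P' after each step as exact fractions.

step 0: x' = [6843/8591, -12113/8591], P' = [7406/8591 -2712/8591; -2712/8591 3972/8591]
step 1: x' = [900743/659945, -1767215/923923], P' = [519592/659945 -36480/131989; -36480/131989 400788/923923]

step 0: x̄ = F·x = [10, -4]
step 0: P̄ = F·P·Fᵀ + Q = [43 -18; -18 15]
step 0: y = z − H·x̄ = [-11, 12]
step 0: S = H·P̄·Hᵀ + R = [95 -23; -23 96]
step 0: K = P̄·Hᵀ·S⁻¹ = [1669/8591 -5059/8591; 1623/8591 3342/8591]
step 0: x' = x̄ + K·y = [6843/8591, -12113/8591]
step 0: P' = (I − K·H)·P̄ = [7406/8591 -2712/8591; -2712/8591 3972/8591]
step 1: x̄ = F·x = [22653/8591, -24226/8591]
step 1: P̄ = F·P·Fᵀ + Q = [67192/8591 -12984/8591; -12984/8591 41661/8591]
step 1: y = z − H·x̄ = [1599/8591, 21106/8591]
step 1: S = H·P̄·Hᵀ + R = [522273/8591 3583/8591; 3583/8591 152003/8591]
step 1: K = P̄·Hᵀ·S⁻¹ = [122996/659945 -350996/659945; 172911/923923 328074/923923]
step 1: x' = x̄ + K·y = [900743/659945, -1767215/923923]
step 1: P' = (I − K·H)·P̄ = [519592/659945 -36480/131989; -36480/131989 400788/923923]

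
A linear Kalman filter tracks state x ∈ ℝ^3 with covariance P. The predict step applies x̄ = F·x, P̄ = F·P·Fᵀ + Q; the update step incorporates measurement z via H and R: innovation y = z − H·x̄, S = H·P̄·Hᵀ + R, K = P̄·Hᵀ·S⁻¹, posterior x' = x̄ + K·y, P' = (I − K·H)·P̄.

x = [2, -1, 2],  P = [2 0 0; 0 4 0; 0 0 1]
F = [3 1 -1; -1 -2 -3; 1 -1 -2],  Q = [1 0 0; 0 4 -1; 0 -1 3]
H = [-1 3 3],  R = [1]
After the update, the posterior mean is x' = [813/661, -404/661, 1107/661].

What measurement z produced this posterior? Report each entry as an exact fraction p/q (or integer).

z = [2]

x̄ = F·x = [3, -6, -1]
P̄ = F·P·Fᵀ + Q = [24 -11 4; -11 31 11; 4 11 13]
S = H·P̄·Hᵀ + R = [661]
K = P̄·Hᵀ·S⁻¹ = [-45/661; 137/661; 68/661]
x' − x̄ = [-1170/661, 3562/661, 1768/661] = K·y
y = (KᵀK)⁻¹·Kᵀ·(x' − x̄) = [26]
z = y + H·x̄ = [26] + [-24] = [2]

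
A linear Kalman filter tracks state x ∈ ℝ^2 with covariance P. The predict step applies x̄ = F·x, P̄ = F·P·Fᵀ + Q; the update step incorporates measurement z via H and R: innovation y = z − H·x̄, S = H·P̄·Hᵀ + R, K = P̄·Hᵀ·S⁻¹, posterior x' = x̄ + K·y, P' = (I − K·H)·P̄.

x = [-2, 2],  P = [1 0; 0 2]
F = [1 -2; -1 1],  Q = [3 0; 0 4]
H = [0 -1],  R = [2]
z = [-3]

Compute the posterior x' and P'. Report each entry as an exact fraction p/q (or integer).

x̄ = F·x = [-6, 4]
P̄ = F·P·Fᵀ + Q = [12 -5; -5 7]
y = z − H·x̄ = [1]
S = H·P̄·Hᵀ + R = [9]
K = P̄·Hᵀ·S⁻¹ = [5/9; -7/9]
x' = x̄ + K·y = [-49/9, 29/9]
P' = (I − K·H)·P̄ = [83/9 -10/9; -10/9 14/9]

x' = [-49/9, 29/9]
P' = [83/9 -10/9; -10/9 14/9]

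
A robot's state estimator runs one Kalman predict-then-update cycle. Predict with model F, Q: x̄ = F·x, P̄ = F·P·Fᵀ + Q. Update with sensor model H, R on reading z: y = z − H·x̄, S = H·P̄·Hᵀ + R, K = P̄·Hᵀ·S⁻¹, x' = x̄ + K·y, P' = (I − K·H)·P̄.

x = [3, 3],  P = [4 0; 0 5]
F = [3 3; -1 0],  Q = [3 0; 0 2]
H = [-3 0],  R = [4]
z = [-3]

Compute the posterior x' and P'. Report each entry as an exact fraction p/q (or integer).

x' = [207/190, -111/190]
P' = [42/95 -6/95; -6/95 408/95]

x̄ = F·x = [18, -3]
P̄ = F·P·Fᵀ + Q = [84 -12; -12 6]
y = z − H·x̄ = [51]
S = H·P̄·Hᵀ + R = [760]
K = P̄·Hᵀ·S⁻¹ = [-63/190; 9/190]
x' = x̄ + K·y = [207/190, -111/190]
P' = (I − K·H)·P̄ = [42/95 -6/95; -6/95 408/95]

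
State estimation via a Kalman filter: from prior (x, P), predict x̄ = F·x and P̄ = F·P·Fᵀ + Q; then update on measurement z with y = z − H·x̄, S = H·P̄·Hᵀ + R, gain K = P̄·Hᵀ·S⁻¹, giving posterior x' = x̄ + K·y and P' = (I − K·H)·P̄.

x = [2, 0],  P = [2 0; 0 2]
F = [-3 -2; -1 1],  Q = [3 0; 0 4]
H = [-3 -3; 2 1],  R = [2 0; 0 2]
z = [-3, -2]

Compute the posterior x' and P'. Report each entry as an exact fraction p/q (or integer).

x̄ = F·x = [-6, -2]
P̄ = F·P·Fᵀ + Q = [29 2; 2 8]
y = z − H·x̄ = [-27, 12]
S = H·P̄·Hᵀ + R = [371 -216; -216 134]
K = P̄·Hᵀ·S⁻¹ = [249/1529 1086/1529; -714/1529 -1014/1529]
x' = x̄ + K·y = [-2865/1529, 4052/1529]
P' = (I − K·H)·P̄ = [2338/1529 -2504/1529; -2504/1529 2980/1529]

x' = [-2865/1529, 4052/1529]
P' = [2338/1529 -2504/1529; -2504/1529 2980/1529]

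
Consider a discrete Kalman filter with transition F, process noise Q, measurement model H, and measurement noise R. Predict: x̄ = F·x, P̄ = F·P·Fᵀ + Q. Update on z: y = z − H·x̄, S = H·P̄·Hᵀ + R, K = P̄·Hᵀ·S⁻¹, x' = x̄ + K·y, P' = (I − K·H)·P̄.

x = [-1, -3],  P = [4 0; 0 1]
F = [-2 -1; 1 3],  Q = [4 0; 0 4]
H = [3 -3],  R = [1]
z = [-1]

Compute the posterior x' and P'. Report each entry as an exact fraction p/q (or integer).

x' = [-1711/541, -1546/541]
P' = [2145/541 2113/541; 2113/541 2141/541]

x̄ = F·x = [5, -10]
P̄ = F·P·Fᵀ + Q = [21 -11; -11 17]
y = z − H·x̄ = [-46]
S = H·P̄·Hᵀ + R = [541]
K = P̄·Hᵀ·S⁻¹ = [96/541; -84/541]
x' = x̄ + K·y = [-1711/541, -1546/541]
P' = (I − K·H)·P̄ = [2145/541 2113/541; 2113/541 2141/541]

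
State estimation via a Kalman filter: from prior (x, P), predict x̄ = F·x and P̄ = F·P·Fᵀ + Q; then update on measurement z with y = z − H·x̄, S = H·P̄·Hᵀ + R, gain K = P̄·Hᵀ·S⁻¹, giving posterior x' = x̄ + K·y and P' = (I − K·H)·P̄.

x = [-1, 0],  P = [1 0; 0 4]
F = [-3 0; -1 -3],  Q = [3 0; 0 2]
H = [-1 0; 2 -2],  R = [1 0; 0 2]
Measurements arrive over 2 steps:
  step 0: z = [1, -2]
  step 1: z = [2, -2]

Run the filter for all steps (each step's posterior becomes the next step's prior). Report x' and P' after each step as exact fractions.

step 0: x' = [-711/1021, 307/1021], P' = [930/1021 921/1021; 921/1021 1416/1021]
step 1: x' = [-449703/268778, -220511/268778], P' = [246723/268778 246369/268778; 246369/268778 374177/268778]

step 0: x̄ = F·x = [3, 1]
step 0: P̄ = F·P·Fᵀ + Q = [12 3; 3 39]
step 0: y = z − H·x̄ = [4, -6]
step 0: S = H·P̄·Hᵀ + R = [13 -18; -18 182]
step 0: K = P̄·Hᵀ·S⁻¹ = [-930/1021 9/1021; -921/1021 -495/1021]
step 0: x' = x̄ + K·y = [-711/1021, 307/1021]
step 0: P' = (I − K·H)·P̄ = [930/1021 921/1021; 921/1021 1416/1021]
step 1: x̄ = F·x = [2133/1021, -210/1021]
step 1: P̄ = F·P·Fᵀ + Q = [11433/1021 11079/1021; 11079/1021 21242/1021]
step 1: y = z − H·x̄ = [4175/1021, -6728/1021]
step 1: S = H·P̄·Hᵀ + R = [12454/1021 -708/1021; -708/1021 44110/1021]
step 1: K = P̄·Hᵀ·S⁻¹ = [-246723/268778 177/134389; -246369/268778 -63904/134389]
step 1: x' = x̄ + K·y = [-449703/268778, -220511/268778]
step 1: P' = (I − K·H)·P̄ = [246723/268778 246369/268778; 246369/268778 374177/268778]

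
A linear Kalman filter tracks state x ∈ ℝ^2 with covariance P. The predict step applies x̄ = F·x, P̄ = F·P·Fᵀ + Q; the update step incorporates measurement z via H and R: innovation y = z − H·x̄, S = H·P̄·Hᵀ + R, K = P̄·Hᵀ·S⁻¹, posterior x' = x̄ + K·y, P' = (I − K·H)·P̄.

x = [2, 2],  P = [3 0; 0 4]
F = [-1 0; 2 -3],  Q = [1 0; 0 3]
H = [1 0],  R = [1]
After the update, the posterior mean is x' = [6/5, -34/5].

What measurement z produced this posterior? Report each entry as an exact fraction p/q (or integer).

x̄ = F·x = [-2, -2]
P̄ = F·P·Fᵀ + Q = [4 -6; -6 51]
S = H·P̄·Hᵀ + R = [5]
K = P̄·Hᵀ·S⁻¹ = [4/5; -6/5]
x' − x̄ = [16/5, -24/5] = K·y
y = (KᵀK)⁻¹·Kᵀ·(x' − x̄) = [4]
z = y + H·x̄ = [4] + [-2] = [2]

z = [2]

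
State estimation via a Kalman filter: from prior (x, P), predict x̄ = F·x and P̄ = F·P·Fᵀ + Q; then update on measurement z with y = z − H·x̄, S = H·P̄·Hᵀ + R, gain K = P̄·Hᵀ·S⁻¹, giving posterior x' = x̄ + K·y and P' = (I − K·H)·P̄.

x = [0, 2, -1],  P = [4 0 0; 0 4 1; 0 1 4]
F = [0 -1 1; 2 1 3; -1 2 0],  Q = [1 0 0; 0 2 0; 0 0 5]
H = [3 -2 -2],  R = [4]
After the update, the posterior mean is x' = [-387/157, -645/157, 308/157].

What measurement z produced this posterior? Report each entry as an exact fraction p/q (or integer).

x̄ = F·x = [-3, -1, 4]
P̄ = F·P·Fᵀ + Q = [7 6 -6; 6 64 6; -6 6 25]
S = H·P̄·Hᵀ + R = [471]
K = P̄·Hᵀ·S⁻¹ = [7/157; -122/471; -80/471]
x' − x̄ = [84/157, -488/157, -320/157] = K·y
y = (KᵀK)⁻¹·Kᵀ·(x' − x̄) = [12]
z = y + H·x̄ = [12] + [-15] = [-3]

z = [-3]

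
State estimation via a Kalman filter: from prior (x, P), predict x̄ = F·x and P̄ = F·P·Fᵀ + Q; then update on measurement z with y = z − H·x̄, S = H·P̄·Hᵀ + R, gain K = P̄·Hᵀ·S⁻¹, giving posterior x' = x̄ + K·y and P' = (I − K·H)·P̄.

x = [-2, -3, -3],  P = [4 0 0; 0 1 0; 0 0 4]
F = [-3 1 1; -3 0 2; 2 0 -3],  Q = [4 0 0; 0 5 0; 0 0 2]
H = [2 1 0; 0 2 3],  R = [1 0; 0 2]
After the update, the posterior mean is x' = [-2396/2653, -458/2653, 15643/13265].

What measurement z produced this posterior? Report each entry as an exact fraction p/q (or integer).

x̄ = F·x = [0, 0, 5]
P̄ = F·P·Fᵀ + Q = [45 44 -36; 44 57 -48; -36 -48 54]
S = H·P̄·Hᵀ + R = [414 -70; -70 140]
K = P̄·Hᵀ·S⁻¹ = [124/379 55/2653; 130/379 -227/5306; -87/379 4731/13265]
x' − x̄ = [-2396/2653, -458/2653, -50682/13265] = K·y
y = (KᵀK)⁻¹·Kᵀ·(x' − x̄) = [-2, -12]
z = y + H·x̄ = [-2, -12] + [0, 15] = [-2, 3]

z = [-2, 3]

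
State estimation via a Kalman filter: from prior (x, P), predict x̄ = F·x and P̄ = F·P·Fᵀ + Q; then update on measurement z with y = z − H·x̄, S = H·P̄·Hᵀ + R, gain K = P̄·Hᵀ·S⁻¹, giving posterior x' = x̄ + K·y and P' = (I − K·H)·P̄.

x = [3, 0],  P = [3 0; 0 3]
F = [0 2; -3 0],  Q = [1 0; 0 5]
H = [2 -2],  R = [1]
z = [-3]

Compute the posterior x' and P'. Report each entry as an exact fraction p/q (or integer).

x̄ = F·x = [0, -9]
P̄ = F·P·Fᵀ + Q = [13 0; 0 32]
y = z − H·x̄ = [-21]
S = H·P̄·Hᵀ + R = [181]
K = P̄·Hᵀ·S⁻¹ = [26/181; -64/181]
x' = x̄ + K·y = [-546/181, -285/181]
P' = (I − K·H)·P̄ = [1677/181 1664/181; 1664/181 1696/181]

x' = [-546/181, -285/181]
P' = [1677/181 1664/181; 1664/181 1696/181]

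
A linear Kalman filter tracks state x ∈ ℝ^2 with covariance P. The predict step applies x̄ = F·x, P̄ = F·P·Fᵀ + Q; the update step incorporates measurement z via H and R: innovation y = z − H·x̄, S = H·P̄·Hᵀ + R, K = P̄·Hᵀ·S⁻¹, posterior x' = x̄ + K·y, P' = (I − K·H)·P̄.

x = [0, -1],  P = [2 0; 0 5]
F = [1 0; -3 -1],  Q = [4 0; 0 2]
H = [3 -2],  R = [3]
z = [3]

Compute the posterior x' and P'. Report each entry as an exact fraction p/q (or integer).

x' = [150/229, -111/229]
P' = [474/229 666/229; 666/229 1101/229]

x̄ = F·x = [0, 1]
P̄ = F·P·Fᵀ + Q = [6 -6; -6 25]
y = z − H·x̄ = [5]
S = H·P̄·Hᵀ + R = [229]
K = P̄·Hᵀ·S⁻¹ = [30/229; -68/229]
x' = x̄ + K·y = [150/229, -111/229]
P' = (I − K·H)·P̄ = [474/229 666/229; 666/229 1101/229]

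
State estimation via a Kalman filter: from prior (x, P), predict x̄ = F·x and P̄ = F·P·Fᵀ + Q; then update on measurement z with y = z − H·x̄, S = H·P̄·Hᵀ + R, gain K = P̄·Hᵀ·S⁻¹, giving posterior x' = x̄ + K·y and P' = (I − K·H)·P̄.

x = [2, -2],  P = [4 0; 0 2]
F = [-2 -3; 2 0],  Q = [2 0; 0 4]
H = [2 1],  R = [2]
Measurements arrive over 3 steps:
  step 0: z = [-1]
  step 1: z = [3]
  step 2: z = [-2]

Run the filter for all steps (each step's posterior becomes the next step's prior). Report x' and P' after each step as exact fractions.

step 0: x̄ = F·x = [2, 4]
step 0: P̄ = F·P·Fᵀ + Q = [36 -16; -16 20]
step 0: y = z − H·x̄ = [-9]
step 0: S = H·P̄·Hᵀ + R = [102]
step 0: K = P̄·Hᵀ·S⁻¹ = [28/51; -2/17]
step 0: x' = x̄ + K·y = [-50/17, 86/17]
step 0: P' = (I − K·H)·P̄ = [268/51 -160/17; -160/17 316/17]
step 1: x̄ = F·x = [-158/17, -100/17]
step 1: P̄ = F·P·Fᵀ + Q = [3946/51 1808/51; 1808/51 1276/51]
step 1: y = z − H·x̄ = [467/17]
step 1: S = H·P̄·Hᵀ + R = [24394/51]
step 1: K = P̄·Hᵀ·S⁻¹ = [4850/12197; 2446/12197]
step 1: x' = x̄ + K·y = [19872/12197, -4554/12197]
step 1: P' = (I − K·H)·P̄ = [21262/12197 -32824/12197; -32824/12197 70540/12197]
step 2: x̄ = F·x = [-26082/12197, 39744/12197]
step 2: P̄ = F·P·Fᵀ + Q = [350414/12197 111896/12197; 111896/12197 133836/12197]
step 2: y = z − H·x̄ = [-11974/12197]
step 2: S = H·P̄·Hᵀ + R = [2007470/12197]
step 2: K = P̄·Hᵀ·S⁻¹ = [406362/1003735; 178814/1003735]
step 2: x' = x̄ + K·y = [-2545314/1003735, 3095132/1003735]
step 2: P' = (I − K·H)·P̄ = [1759666/1003735 -2706608/1003735; -2706608/1003735 5770844/1003735]

step 0: x' = [-50/17, 86/17], P' = [268/51 -160/17; -160/17 316/17]
step 1: x' = [19872/12197, -4554/12197], P' = [21262/12197 -32824/12197; -32824/12197 70540/12197]
step 2: x' = [-2545314/1003735, 3095132/1003735], P' = [1759666/1003735 -2706608/1003735; -2706608/1003735 5770844/1003735]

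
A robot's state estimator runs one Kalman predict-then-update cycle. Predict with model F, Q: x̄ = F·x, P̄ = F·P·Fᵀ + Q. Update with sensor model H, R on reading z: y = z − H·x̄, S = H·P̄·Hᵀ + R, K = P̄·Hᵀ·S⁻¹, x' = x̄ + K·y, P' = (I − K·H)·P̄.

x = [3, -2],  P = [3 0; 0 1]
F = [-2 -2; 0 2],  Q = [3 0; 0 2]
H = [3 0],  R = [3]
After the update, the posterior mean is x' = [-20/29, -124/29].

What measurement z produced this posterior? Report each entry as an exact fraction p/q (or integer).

x̄ = F·x = [-2, -4]
P̄ = F·P·Fᵀ + Q = [19 -4; -4 6]
S = H·P̄·Hᵀ + R = [174]
K = P̄·Hᵀ·S⁻¹ = [19/58; -2/29]
x' − x̄ = [38/29, -8/29] = K·y
y = (KᵀK)⁻¹·Kᵀ·(x' − x̄) = [4]
z = y + H·x̄ = [4] + [-6] = [-2]

z = [-2]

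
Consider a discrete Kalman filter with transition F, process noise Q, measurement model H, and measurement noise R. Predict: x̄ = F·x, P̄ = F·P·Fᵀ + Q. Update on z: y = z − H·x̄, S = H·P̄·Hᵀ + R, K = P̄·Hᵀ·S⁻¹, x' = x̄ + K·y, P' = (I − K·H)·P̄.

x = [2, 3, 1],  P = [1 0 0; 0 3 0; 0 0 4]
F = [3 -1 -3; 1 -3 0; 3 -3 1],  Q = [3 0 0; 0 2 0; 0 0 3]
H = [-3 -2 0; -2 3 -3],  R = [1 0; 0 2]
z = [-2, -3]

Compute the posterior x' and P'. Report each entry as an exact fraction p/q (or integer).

x' = [53760/22931, -58661/22931, -3014/997]
P' = [626601/91724 -232572/22931 -29193/1994; -232572/22931 350970/22931 21918/997; -29193/1994 21918/997 31747/997]

x̄ = F·x = [0, -7, -2]
P̄ = F·P·Fᵀ + Q = [51 12 6; 12 30 30; 6 30 43]
y = z − H·x̄ = [-16, 12]
S = H·P̄·Hᵀ + R = [724 300; 300 251]
K = P̄·Hᵀ·S⁻¹ = [-19227/91724 -1929/22931; -4224/22931 2856/22931; -93/1994 -147/997]
x' = x̄ + K·y = [53760/22931, -58661/22931, -3014/997]
P' = (I − K·H)·P̄ = [626601/91724 -232572/22931 -29193/1994; -232572/22931 350970/22931 21918/997; -29193/1994 21918/997 31747/997]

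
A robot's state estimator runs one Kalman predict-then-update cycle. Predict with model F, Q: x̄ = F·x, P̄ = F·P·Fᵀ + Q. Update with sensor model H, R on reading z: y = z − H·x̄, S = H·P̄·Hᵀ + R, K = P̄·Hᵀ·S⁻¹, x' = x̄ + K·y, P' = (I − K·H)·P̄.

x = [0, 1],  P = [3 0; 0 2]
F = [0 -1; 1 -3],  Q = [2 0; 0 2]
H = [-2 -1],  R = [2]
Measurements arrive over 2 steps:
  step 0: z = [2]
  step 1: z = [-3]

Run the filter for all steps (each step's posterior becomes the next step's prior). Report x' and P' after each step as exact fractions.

step 0: x̄ = F·x = [-1, -3]
step 0: P̄ = F·P·Fᵀ + Q = [4 6; 6 23]
step 0: y = z − H·x̄ = [-3]
step 0: S = H·P̄·Hᵀ + R = [65]
step 0: K = P̄·Hᵀ·S⁻¹ = [-14/65; -7/13]
step 0: x' = x̄ + K·y = [-23/65, -18/13]
step 0: P' = (I − K·H)·P̄ = [64/65 -20/13; -20/13 54/13]
step 1: x̄ = F·x = [18/13, 19/5]
step 1: P̄ = F·P·Fᵀ + Q = [80/13 14; 14 248/5]
step 1: y = z − H·x̄ = [232/65]
step 1: S = H·P̄·Hᵀ + R = [8594/65]
step 1: K = P̄·Hᵀ·S⁻¹ = [-855/4297; -2522/4297]
step 1: x' = x̄ + K·y = [2898/4297, 7327/4297]
step 1: P' = (I − K·H)·P̄ = [3950/4297 -6190/4297; -6190/4297 17424/4297]

step 0: x' = [-23/65, -18/13], P' = [64/65 -20/13; -20/13 54/13]
step 1: x' = [2898/4297, 7327/4297], P' = [3950/4297 -6190/4297; -6190/4297 17424/4297]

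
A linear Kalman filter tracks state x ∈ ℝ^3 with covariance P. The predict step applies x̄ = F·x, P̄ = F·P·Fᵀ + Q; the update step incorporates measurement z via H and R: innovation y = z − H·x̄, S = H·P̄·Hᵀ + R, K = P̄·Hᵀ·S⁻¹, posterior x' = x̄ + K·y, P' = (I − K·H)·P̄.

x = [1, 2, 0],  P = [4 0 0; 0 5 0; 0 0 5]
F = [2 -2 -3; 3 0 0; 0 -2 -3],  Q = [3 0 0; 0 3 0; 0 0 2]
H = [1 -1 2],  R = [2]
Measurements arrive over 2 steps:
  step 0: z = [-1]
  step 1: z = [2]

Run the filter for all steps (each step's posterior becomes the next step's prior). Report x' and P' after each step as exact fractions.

step 0: x̄ = F·x = [-2, 3, -4]
step 0: P̄ = F·P·Fᵀ + Q = [84 24 65; 24 39 0; 65 0 67]
step 0: y = z − H·x̄ = [12]
step 0: S = H·P̄·Hᵀ + R = [605]
step 0: K = P̄·Hᵀ·S⁻¹ = [38/121; -3/121; 199/605]
step 0: x' = x̄ + K·y = [214/121, 327/121, -32/605]
step 0: P' = (I − K·H)·P̄ = [2944/121 3474/121 303/121; 3474/121 4674/121 597/121; 303/121 597/121 934/605]
step 1: x̄ = F·x = [-94/55, 642/121, -3174/605]
step 1: P̄ = F·P·Fᵀ + Q = [341/5 -537/11 5376/55; -537/11 26859/121 -23571/121; 5376/55 -23571/121 138916/605]
step 1: y = z − H·x̄ = [11802/605]
step 1: S = H·P̄·Hᵀ + R = [1499464/605]
step 1: K = P̄·Hᵀ·S⁻¹ = [47267/374866; -99885/374866; 454823/1499464]
step 1: x' = x̄ + K·y = [140689/187433, 20229/187433, 502911/749732]
step 1: P' = (I − K·H)·P̄ = [5397247/187433 6457347/187433 1107367/374866; 6457347/187433 8623617/187433 2066385/374866; 1107367/374866 2066385/374866 2372859/1499464]

step 0: x' = [214/121, 327/121, -32/605], P' = [2944/121 3474/121 303/121; 3474/121 4674/121 597/121; 303/121 597/121 934/605]
step 1: x' = [140689/187433, 20229/187433, 502911/749732], P' = [5397247/187433 6457347/187433 1107367/374866; 6457347/187433 8623617/187433 2066385/374866; 1107367/374866 2066385/374866 2372859/1499464]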